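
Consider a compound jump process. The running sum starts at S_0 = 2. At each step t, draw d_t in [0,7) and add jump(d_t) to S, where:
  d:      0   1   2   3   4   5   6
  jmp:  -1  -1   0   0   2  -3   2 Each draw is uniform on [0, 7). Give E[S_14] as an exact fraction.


0

Outcome values over d=0..6: [-1, -1, 0, 0, 2, -3, 2]
Σy = -1, Σy² = 19, M = 7
μ = -1/7 = -1/7,  σ² = 19/7 − (-1/7)² = 132/49
E[S_14] = 2 + 14·(-1/7) = 0


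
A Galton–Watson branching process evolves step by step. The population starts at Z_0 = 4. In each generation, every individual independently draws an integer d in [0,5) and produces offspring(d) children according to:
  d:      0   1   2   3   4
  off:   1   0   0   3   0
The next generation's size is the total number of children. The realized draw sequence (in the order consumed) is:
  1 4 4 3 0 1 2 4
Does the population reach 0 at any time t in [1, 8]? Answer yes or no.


yes

gen 0: Z_0=4, draws=[1, 4, 4, 3], offspring=[0, 0, 0, 3], Z_1=3
gen 1: Z_1=3, draws=[0, 1, 2], offspring=[1, 0, 0], Z_2=1
gen 2: Z_2=1, draws=[4], offspring=[0], Z_3=0
gen 3: Z_3=0, draws=[], offspring=[], Z_4=0
gen 4: Z_4=0, draws=[], offspring=[], Z_5=0
gen 5: Z_5=0, draws=[], offspring=[], Z_6=0
gen 6: Z_6=0, draws=[], offspring=[], Z_7=0
gen 7: Z_7=0, draws=[], offspring=[], Z_8=0


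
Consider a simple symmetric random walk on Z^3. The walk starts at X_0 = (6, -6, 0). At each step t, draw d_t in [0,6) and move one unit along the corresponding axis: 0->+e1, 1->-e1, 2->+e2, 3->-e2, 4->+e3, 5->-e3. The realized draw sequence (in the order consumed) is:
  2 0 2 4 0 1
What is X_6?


(7, -4, 1)

t=0: X=(6, -6, 0), d=2 → +e2, X_1=(6, -5, 0)
t=1: X=(6, -5, 0), d=0 → +e1, X_2=(7, -5, 0)
t=2: X=(7, -5, 0), d=2 → +e2, X_3=(7, -4, 0)
t=3: X=(7, -4, 0), d=4 → +e3, X_4=(7, -4, 1)
t=4: X=(7, -4, 1), d=0 → +e1, X_5=(8, -4, 1)
t=5: X=(8, -4, 1), d=1 → -e1, X_6=(7, -4, 1)


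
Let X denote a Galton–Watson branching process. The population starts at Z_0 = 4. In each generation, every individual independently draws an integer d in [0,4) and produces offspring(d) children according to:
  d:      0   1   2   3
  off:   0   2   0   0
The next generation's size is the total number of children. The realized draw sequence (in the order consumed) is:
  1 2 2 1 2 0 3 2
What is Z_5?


0

gen 0: Z_0=4, draws=[1, 2, 2, 1], offspring=[2, 0, 0, 2], Z_1=4
gen 1: Z_1=4, draws=[2, 0, 3, 2], offspring=[0, 0, 0, 0], Z_2=0
gen 2: Z_2=0, draws=[], offspring=[], Z_3=0
gen 3: Z_3=0, draws=[], offspring=[], Z_4=0
gen 4: Z_4=0, draws=[], offspring=[], Z_5=0


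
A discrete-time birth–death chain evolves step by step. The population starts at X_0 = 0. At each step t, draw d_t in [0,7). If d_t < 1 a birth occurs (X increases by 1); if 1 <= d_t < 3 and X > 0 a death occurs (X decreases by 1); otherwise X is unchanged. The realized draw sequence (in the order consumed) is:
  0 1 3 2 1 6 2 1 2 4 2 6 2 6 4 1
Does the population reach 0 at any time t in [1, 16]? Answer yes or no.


yes

t=0: X=0, d=0 → birth, X_1=1
t=1: X=1, d=1 → death, X_2=0
t=2: X=0, d=3 → hold, X_3=0
t=3: X=0, d=2 → hold, X_4=0
t=4: X=0, d=1 → hold, X_5=0
t=5: X=0, d=6 → hold, X_6=0
t=6: X=0, d=2 → hold, X_7=0
t=7: X=0, d=1 → hold, X_8=0
t=8: X=0, d=2 → hold, X_9=0
t=9: X=0, d=4 → hold, X_10=0
t=10: X=0, d=2 → hold, X_11=0
t=11: X=0, d=6 → hold, X_12=0
t=12: X=0, d=2 → hold, X_13=0
t=13: X=0, d=6 → hold, X_14=0
t=14: X=0, d=4 → hold, X_15=0
t=15: X=0, d=1 → hold, X_16=0


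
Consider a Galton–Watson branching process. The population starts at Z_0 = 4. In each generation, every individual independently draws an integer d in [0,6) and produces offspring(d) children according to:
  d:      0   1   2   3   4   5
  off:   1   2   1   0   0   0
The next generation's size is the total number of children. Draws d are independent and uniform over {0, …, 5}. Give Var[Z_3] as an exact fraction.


Outcome values over d=0..5: [1, 2, 1, 0, 0, 0]
Σy = 4, Σy² = 6, M = 6
μ = 4/6 = 2/3,  σ² = 6/6 − (2/3)² = 5/9
V_0 = 0, E_0 = 4
V_1 = 5/9·E_0 + (2/3)²·V_0 = 20/9;  E_1 = 8/3
V_2 = 5/9·E_1 + (2/3)²·V_1 = 200/81;  E_2 = 16/9
V_3 = 5/9·E_2 + (2/3)²·V_2 = 1520/729;  E_3 = 32/27

1520/729


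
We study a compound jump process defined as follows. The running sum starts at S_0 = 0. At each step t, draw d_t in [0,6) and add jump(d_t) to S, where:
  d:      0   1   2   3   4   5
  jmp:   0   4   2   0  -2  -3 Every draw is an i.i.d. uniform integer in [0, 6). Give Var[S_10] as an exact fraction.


985/18

Outcome values over d=0..5: [0, 4, 2, 0, -2, -3]
Σy = 1, Σy² = 33, M = 6
μ = 1/6 = 1/6,  σ² = 33/6 − (1/6)² = 197/36
Independent increments: Var[S_10] = 10·σ² = 10·(197/36) = 985/18


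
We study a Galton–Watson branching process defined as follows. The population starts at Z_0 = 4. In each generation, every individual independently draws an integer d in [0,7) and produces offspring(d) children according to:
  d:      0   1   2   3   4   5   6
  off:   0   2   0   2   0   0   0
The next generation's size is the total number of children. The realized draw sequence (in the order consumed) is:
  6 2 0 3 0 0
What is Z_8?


gen 0: Z_0=4, draws=[6, 2, 0, 3], offspring=[0, 0, 0, 2], Z_1=2
gen 1: Z_1=2, draws=[0, 0], offspring=[0, 0], Z_2=0
gen 2: Z_2=0, draws=[], offspring=[], Z_3=0
gen 3: Z_3=0, draws=[], offspring=[], Z_4=0
gen 4: Z_4=0, draws=[], offspring=[], Z_5=0
gen 5: Z_5=0, draws=[], offspring=[], Z_6=0
gen 6: Z_6=0, draws=[], offspring=[], Z_7=0
gen 7: Z_7=0, draws=[], offspring=[], Z_8=0

0


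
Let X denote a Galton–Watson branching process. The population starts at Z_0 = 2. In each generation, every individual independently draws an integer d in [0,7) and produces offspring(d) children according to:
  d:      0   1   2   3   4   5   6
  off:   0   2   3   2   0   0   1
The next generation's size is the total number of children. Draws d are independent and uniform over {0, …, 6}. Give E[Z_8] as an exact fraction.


33554432/5764801

Outcome values over d=0..6: [0, 2, 3, 2, 0, 0, 1]
Σy = 8, Σy² = 18, M = 7
μ = 8/7 = 8/7,  σ² = 18/7 − (8/7)² = 62/49
E[Z_0] = 2
E[Z_1] = 8/7·E[Z_0] = 16/7
E[Z_2] = 8/7·E[Z_1] = 128/49
E[Z_3] = 8/7·E[Z_2] = 1024/343
E[Z_4] = 8/7·E[Z_3] = 8192/2401
E[Z_5] = 8/7·E[Z_4] = 65536/16807
E[Z_6] = 8/7·E[Z_5] = 524288/117649
E[Z_7] = 8/7·E[Z_6] = 4194304/823543
E[Z_8] = 8/7·E[Z_7] = 33554432/5764801


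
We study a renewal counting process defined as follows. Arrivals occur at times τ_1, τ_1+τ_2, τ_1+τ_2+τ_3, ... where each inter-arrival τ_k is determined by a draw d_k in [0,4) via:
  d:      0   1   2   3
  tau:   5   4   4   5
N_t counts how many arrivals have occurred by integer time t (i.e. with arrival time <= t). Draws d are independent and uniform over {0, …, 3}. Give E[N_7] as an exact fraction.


Inter-arrival values over d=0..3: [5, 4, 4, 5]
Each d has probability 1/4, so the pmf of τ is: f(4) = 1/2, f(5) = 1/2
Renewal equation for m(n) = E[N_n]: condition on τ_1 = k (if k <= n, one arrival plus a fresh copy on the remaining n−k steps): m(n) = F(n) + Σ_{k<=n} f(k)·m(n−k), where F(n) = P(τ <= n) and m(0) = 0
m(1) = F(1) = 0
m(2) = F(2) = 0
m(3) = F(3) = 0
m(4) = F(4) = 1/2
m(5) = F(5) = 1
m(6) = F(6) = 1
m(7) = F(7) = 1
E[N_7] = m(7) = 1

1


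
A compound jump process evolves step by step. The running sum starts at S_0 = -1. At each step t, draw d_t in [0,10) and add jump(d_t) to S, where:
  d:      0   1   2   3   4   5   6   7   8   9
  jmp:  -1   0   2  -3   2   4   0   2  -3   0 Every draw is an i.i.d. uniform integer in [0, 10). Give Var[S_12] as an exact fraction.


1383/25

Outcome values over d=0..9: [-1, 0, 2, -3, 2, 4, 0, 2, -3, 0]
Σy = 3, Σy² = 47, M = 10
μ = 3/10 = 3/10,  σ² = 47/10 − (3/10)² = 461/100
Independent increments: Var[S_12] = 12·σ² = 12·(461/100) = 1383/25


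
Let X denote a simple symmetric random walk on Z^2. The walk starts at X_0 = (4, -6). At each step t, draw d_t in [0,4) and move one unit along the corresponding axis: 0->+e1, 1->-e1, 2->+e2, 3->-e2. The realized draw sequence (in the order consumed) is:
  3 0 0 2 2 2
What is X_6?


t=0: X=(4, -6), d=3 → -e2, X_1=(4, -7)
t=1: X=(4, -7), d=0 → +e1, X_2=(5, -7)
t=2: X=(5, -7), d=0 → +e1, X_3=(6, -7)
t=3: X=(6, -7), d=2 → +e2, X_4=(6, -6)
t=4: X=(6, -6), d=2 → +e2, X_5=(6, -5)
t=5: X=(6, -5), d=2 → +e2, X_6=(6, -4)

(6, -4)


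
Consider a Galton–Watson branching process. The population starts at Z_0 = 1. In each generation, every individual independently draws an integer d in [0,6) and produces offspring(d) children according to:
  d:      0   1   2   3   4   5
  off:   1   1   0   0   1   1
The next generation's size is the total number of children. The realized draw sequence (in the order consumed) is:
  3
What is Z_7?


0

gen 0: Z_0=1, draws=[3], offspring=[0], Z_1=0
gen 1: Z_1=0, draws=[], offspring=[], Z_2=0
gen 2: Z_2=0, draws=[], offspring=[], Z_3=0
gen 3: Z_3=0, draws=[], offspring=[], Z_4=0
gen 4: Z_4=0, draws=[], offspring=[], Z_5=0
gen 5: Z_5=0, draws=[], offspring=[], Z_6=0
gen 6: Z_6=0, draws=[], offspring=[], Z_7=0


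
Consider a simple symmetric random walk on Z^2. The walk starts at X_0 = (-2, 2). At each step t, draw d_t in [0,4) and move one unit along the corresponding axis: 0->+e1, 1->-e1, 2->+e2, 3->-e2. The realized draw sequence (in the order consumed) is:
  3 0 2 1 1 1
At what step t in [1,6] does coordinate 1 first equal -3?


5

t=0: X=(-2, 2), d=3 → -e2, X_1=(-2, 1)
t=1: X=(-2, 1), d=0 → +e1, X_2=(-1, 1)
t=2: X=(-1, 1), d=2 → +e2, X_3=(-1, 2)
t=3: X=(-1, 2), d=1 → -e1, X_4=(-2, 2)
t=4: X=(-2, 2), d=1 → -e1, X_5=(-3, 2)
t=5: X=(-3, 2), d=1 → -e1, X_6=(-4, 2)


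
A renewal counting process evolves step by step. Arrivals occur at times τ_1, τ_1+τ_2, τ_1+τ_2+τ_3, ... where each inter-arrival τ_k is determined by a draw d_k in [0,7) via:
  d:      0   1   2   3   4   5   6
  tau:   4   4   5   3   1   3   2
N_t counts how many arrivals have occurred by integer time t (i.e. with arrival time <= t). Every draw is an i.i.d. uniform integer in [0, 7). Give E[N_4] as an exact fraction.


2479/2401

Inter-arrival values over d=0..6: [4, 4, 5, 3, 1, 3, 2]
Each d has probability 1/7, so the pmf of τ is: f(1) = 1/7, f(2) = 1/7, f(3) = 2/7, f(4) = 2/7, f(5) = 1/7
Renewal equation for m(n) = E[N_n]: condition on τ_1 = k (if k <= n, one arrival plus a fresh copy on the remaining n−k steps): m(n) = F(n) + Σ_{k<=n} f(k)·m(n−k), where F(n) = P(τ <= n) and m(0) = 0
m(1) = F(1) = 1/7
m(2) = F(2) + f(1)·m(1) = 2/7 + 1/7·1/7 = 15/49
m(3) = F(3) + f(1)·m(2) + f(2)·m(1) = 4/7 + 1/7·15/49 + 1/7·1/7 = 218/343
m(4) = F(4) + f(1)·m(3) + f(2)·m(2) + f(3)·m(1) = 6/7 + 1/7·218/343 + 1/7·15/49 + 2/7·1/7 = 2479/2401
E[N_4] = m(4) = 2479/2401


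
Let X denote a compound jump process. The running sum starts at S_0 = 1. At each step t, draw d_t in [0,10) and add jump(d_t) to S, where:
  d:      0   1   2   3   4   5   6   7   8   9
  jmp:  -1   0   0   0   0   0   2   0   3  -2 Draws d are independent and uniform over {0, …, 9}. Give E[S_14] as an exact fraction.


19/5

Outcome values over d=0..9: [-1, 0, 0, 0, 0, 0, 2, 0, 3, -2]
Σy = 2, Σy² = 18, M = 10
μ = 2/10 = 1/5,  σ² = 18/10 − (1/5)² = 44/25
E[S_14] = 1 + 14·(1/5) = 19/5


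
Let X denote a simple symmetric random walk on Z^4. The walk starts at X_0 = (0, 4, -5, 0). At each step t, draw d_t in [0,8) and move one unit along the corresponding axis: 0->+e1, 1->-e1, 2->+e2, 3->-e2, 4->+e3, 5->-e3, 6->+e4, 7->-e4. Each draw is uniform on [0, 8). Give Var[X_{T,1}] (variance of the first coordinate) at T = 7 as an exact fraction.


7/4

Outcome values over d=0..7: [1, -1, 0, 0, 0, 0, 0, 0]
Σy = 0, Σy² = 2, M = 8
μ = 0/8 = 0,  σ² = 2/8 − (0)² = 1/4
Independent increments: Var[X_7] = 7·σ² = 7·(1/4) = 7/4


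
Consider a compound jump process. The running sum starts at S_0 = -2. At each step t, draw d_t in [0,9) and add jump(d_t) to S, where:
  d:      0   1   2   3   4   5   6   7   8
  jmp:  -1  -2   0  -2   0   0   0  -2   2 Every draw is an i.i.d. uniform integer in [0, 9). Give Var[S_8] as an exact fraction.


Outcome values over d=0..8: [-1, -2, 0, -2, 0, 0, 0, -2, 2]
Σy = -5, Σy² = 17, M = 9
μ = -5/9 = -5/9,  σ² = 17/9 − (-5/9)² = 128/81
Independent increments: Var[S_8] = 8·σ² = 8·(128/81) = 1024/81

1024/81


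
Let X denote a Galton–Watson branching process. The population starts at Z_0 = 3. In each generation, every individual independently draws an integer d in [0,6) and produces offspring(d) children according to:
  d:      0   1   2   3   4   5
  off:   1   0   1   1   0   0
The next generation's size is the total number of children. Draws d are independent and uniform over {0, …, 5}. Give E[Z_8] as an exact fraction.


Outcome values over d=0..5: [1, 0, 1, 1, 0, 0]
Σy = 3, Σy² = 3, M = 6
μ = 3/6 = 1/2,  σ² = 3/6 − (1/2)² = 1/4
E[Z_0] = 3
E[Z_1] = 1/2·E[Z_0] = 3/2
E[Z_2] = 1/2·E[Z_1] = 3/4
E[Z_3] = 1/2·E[Z_2] = 3/8
E[Z_4] = 1/2·E[Z_3] = 3/16
E[Z_5] = 1/2·E[Z_4] = 3/32
E[Z_6] = 1/2·E[Z_5] = 3/64
E[Z_7] = 1/2·E[Z_6] = 3/128
E[Z_8] = 1/2·E[Z_7] = 3/256

3/256


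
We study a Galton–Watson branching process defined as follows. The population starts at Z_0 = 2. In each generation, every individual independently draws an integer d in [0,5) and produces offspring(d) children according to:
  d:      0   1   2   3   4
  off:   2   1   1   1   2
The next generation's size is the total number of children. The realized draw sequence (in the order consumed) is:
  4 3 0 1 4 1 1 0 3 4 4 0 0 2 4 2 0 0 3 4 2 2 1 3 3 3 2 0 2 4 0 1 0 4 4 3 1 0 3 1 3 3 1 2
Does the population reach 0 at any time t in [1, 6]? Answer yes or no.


no

gen 0: Z_0=2, draws=[4, 3], offspring=[2, 1], Z_1=3
gen 1: Z_1=3, draws=[0, 1, 4], offspring=[2, 1, 2], Z_2=5
gen 2: Z_2=5, draws=[1, 1, 0, 3, 4], offspring=[1, 1, 2, 1, 2], Z_3=7
gen 3: Z_3=7, draws=[4, 0, 0, 2, 4, 2, 0], offspring=[2, 2, 2, 1, 2, 1, 2], Z_4=12
gen 4: Z_4=12, draws=[0, 3, 4, 2, 2, 1, 3, 3, 3, 2, 0, 2], offspring=[2, 1, 2, 1, 1, 1, 1, 1, 1, 1, 2, 1], Z_5=15
gen 5: Z_5=15, draws=[4, 0, 1, 0, 4, 4, 3, 1, 0, 3, 1, 3, 3, 1, 2], offspring=[2, 2, 1, 2, 2, 2, 1, 1, 2, 1, 1, 1, 1, 1, 1], Z_6=21


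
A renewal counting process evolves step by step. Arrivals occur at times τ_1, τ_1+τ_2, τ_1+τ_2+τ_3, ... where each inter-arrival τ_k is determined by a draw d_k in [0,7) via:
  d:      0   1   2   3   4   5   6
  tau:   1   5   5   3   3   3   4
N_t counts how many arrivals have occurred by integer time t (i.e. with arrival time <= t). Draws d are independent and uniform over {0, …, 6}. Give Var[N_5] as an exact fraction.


Inter-arrival values over d=0..6: [1, 5, 5, 3, 3, 3, 4]
Each d has probability 1/7, so the pmf of τ is: f(1) = 1/7, f(3) = 3/7, f(4) = 1/7, f(5) = 2/7
Let p_n(j) = P(N_n = j), with p_0 = [1]. Condition on τ_1: p_n(0) = P(τ > n), and for j >= 1, p_n(j) = Σ_{k<=n} f(k)·p_{n−k}(j−1)
p_1 = [6/7, 1/7]  (j = 0..1)
p_2 = [6/7, 6/49, 1/49]  (j = 0..2)
p_3 = [3/7, 27/49, 6/343, 1/343]  (j = 0..3)
p_4 = [2/7, 4/7, 48/343, 6/2401, 1/2401]  (j = 0..4)
p_5 = [0, 40/49, 53/343, 69/2401, 6/16807, 1/16807]  (j = 0..5)
E[N_5] = Σ j·p_5(j) = 20392/16807;  E[N_5²] = Σ j²·p_5(j) = 28576/16807
Var[N_5] = 28576/16807 − (20392/16807)² = 64443168/282475249

64443168/282475249


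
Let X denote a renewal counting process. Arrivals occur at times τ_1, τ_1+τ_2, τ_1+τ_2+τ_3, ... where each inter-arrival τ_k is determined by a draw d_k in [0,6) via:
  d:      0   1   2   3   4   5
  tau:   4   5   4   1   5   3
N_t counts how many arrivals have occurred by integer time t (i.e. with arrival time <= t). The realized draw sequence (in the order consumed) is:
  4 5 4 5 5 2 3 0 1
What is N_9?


draw d_1=4: τ_1=5, arrival time A_1=5
draw d_2=5: τ_2=3, arrival time A_2=8
draw d_3=4: τ_3=5, arrival time A_3=13
draw d_4=5: τ_4=3, arrival time A_4=16
draw d_5=5: τ_5=3, arrival time A_5=19
draw d_6=2: τ_6=4, arrival time A_6=23
draw d_7=3: τ_7=1, arrival time A_7=24
draw d_8=0: τ_8=4, arrival time A_8=28
draw d_9=1: τ_9=5, arrival time A_9=33
N_t over t=0..9: 0:0 1:0 2:0 3:0 4:0 5:1 6:1 7:1 8:2 9:2

2


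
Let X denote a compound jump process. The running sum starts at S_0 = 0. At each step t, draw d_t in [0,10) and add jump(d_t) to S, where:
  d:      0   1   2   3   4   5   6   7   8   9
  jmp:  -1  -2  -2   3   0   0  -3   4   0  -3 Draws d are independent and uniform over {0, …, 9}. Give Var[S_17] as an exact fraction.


Outcome values over d=0..9: [-1, -2, -2, 3, 0, 0, -3, 4, 0, -3]
Σy = -4, Σy² = 52, M = 10
μ = -4/10 = -2/5,  σ² = 52/10 − (-2/5)² = 126/25
Independent increments: Var[S_17] = 17·σ² = 17·(126/25) = 2142/25

2142/25


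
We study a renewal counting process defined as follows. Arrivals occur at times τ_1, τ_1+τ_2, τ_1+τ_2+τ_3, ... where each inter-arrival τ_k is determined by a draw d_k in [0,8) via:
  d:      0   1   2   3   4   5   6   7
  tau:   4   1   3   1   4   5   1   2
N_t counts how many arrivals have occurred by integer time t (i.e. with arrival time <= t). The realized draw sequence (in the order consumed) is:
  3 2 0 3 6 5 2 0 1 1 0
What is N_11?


5

draw d_1=3: τ_1=1, arrival time A_1=1
draw d_2=2: τ_2=3, arrival time A_2=4
draw d_3=0: τ_3=4, arrival time A_3=8
draw d_4=3: τ_4=1, arrival time A_4=9
draw d_5=6: τ_5=1, arrival time A_5=10
draw d_6=5: τ_6=5, arrival time A_6=15
draw d_7=2: τ_7=3, arrival time A_7=18
draw d_8=0: τ_8=4, arrival time A_8=22
draw d_9=1: τ_9=1, arrival time A_9=23
draw d_10=1: τ_10=1, arrival time A_10=24
draw d_11=0: τ_11=4, arrival time A_11=28
N_t over t=0..11: 0:0 1:1 2:1 3:1 4:2 5:2 6:2 7:2 8:3 9:4 10:5 11:5


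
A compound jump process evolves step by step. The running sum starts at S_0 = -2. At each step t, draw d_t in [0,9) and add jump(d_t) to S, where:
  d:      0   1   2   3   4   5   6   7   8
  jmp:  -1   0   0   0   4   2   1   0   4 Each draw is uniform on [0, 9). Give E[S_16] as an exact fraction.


Outcome values over d=0..8: [-1, 0, 0, 0, 4, 2, 1, 0, 4]
Σy = 10, Σy² = 38, M = 9
μ = 10/9 = 10/9,  σ² = 38/9 − (10/9)² = 242/81
E[S_16] = -2 + 16·(10/9) = 142/9

142/9


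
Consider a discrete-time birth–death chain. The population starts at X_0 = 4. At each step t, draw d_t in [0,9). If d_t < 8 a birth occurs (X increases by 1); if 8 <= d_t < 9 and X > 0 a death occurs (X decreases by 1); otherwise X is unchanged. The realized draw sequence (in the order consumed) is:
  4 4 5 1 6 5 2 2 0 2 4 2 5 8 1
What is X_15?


t=0: X=4, d=4 → birth, X_1=5
t=1: X=5, d=4 → birth, X_2=6
t=2: X=6, d=5 → birth, X_3=7
t=3: X=7, d=1 → birth, X_4=8
t=4: X=8, d=6 → birth, X_5=9
t=5: X=9, d=5 → birth, X_6=10
t=6: X=10, d=2 → birth, X_7=11
t=7: X=11, d=2 → birth, X_8=12
t=8: X=12, d=0 → birth, X_9=13
t=9: X=13, d=2 → birth, X_10=14
t=10: X=14, d=4 → birth, X_11=15
t=11: X=15, d=2 → birth, X_12=16
t=12: X=16, d=5 → birth, X_13=17
t=13: X=17, d=8 → death, X_14=16
t=14: X=16, d=1 → birth, X_15=17

17


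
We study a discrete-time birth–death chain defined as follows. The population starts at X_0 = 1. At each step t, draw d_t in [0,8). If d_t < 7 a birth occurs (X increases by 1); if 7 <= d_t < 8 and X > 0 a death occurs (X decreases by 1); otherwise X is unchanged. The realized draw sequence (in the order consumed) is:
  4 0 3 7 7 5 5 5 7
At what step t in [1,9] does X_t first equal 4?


t=0: X=1, d=4 → birth, X_1=2
t=1: X=2, d=0 → birth, X_2=3
t=2: X=3, d=3 → birth, X_3=4
t=3: X=4, d=7 → death, X_4=3
t=4: X=3, d=7 → death, X_5=2
t=5: X=2, d=5 → birth, X_6=3
t=6: X=3, d=5 → birth, X_7=4
t=7: X=4, d=5 → birth, X_8=5
t=8: X=5, d=7 → death, X_9=4

3


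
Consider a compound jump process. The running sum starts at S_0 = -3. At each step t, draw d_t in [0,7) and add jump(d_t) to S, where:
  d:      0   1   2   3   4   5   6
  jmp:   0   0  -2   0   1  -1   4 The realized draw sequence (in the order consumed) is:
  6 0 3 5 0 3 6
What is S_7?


t=0: S=-3, d=6, jump=4, S_1=1
t=1: S=1, d=0, jump=0, S_2=1
t=2: S=1, d=3, jump=0, S_3=1
t=3: S=1, d=5, jump=-1, S_4=0
t=4: S=0, d=0, jump=0, S_5=0
t=5: S=0, d=3, jump=0, S_6=0
t=6: S=0, d=6, jump=4, S_7=4

4


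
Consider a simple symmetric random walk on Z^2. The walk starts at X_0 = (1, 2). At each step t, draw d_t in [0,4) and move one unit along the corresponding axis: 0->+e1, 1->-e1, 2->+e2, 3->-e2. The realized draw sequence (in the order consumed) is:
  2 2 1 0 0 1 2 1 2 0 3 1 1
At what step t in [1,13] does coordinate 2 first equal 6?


t=0: X=(1, 2), d=2 → +e2, X_1=(1, 3)
t=1: X=(1, 3), d=2 → +e2, X_2=(1, 4)
t=2: X=(1, 4), d=1 → -e1, X_3=(0, 4)
t=3: X=(0, 4), d=0 → +e1, X_4=(1, 4)
t=4: X=(1, 4), d=0 → +e1, X_5=(2, 4)
t=5: X=(2, 4), d=1 → -e1, X_6=(1, 4)
t=6: X=(1, 4), d=2 → +e2, X_7=(1, 5)
t=7: X=(1, 5), d=1 → -e1, X_8=(0, 5)
t=8: X=(0, 5), d=2 → +e2, X_9=(0, 6)
t=9: X=(0, 6), d=0 → +e1, X_10=(1, 6)
t=10: X=(1, 6), d=3 → -e2, X_11=(1, 5)
t=11: X=(1, 5), d=1 → -e1, X_12=(0, 5)
t=12: X=(0, 5), d=1 → -e1, X_13=(-1, 5)

9


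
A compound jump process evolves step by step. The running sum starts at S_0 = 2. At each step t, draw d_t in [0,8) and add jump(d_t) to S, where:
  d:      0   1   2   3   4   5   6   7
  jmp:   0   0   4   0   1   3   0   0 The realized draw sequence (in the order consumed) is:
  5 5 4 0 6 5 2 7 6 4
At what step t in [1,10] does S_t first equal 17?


t=0: S=2, d=5, jump=3, S_1=5
t=1: S=5, d=5, jump=3, S_2=8
t=2: S=8, d=4, jump=1, S_3=9
t=3: S=9, d=0, jump=0, S_4=9
t=4: S=9, d=6, jump=0, S_5=9
t=5: S=9, d=5, jump=3, S_6=12
t=6: S=12, d=2, jump=4, S_7=16
t=7: S=16, d=7, jump=0, S_8=16
t=8: S=16, d=6, jump=0, S_9=16
t=9: S=16, d=4, jump=1, S_10=17

10


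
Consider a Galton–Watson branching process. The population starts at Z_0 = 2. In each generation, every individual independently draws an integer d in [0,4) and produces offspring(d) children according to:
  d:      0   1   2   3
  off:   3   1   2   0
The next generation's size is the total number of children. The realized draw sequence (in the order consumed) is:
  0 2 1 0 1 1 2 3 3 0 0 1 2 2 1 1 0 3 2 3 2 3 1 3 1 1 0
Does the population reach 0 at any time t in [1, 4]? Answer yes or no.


gen 0: Z_0=2, draws=[0, 2], offspring=[3, 2], Z_1=5
gen 1: Z_1=5, draws=[1, 0, 1, 1, 2], offspring=[1, 3, 1, 1, 2], Z_2=8
gen 2: Z_2=8, draws=[3, 3, 0, 0, 1, 2, 2, 1], offspring=[0, 0, 3, 3, 1, 2, 2, 1], Z_3=12
gen 3: Z_3=12, draws=[1, 0, 3, 2, 3, 2, 3, 1, 3, 1, 1, 0], offspring=[1, 3, 0, 2, 0, 2, 0, 1, 0, 1, 1, 3], Z_4=14

no


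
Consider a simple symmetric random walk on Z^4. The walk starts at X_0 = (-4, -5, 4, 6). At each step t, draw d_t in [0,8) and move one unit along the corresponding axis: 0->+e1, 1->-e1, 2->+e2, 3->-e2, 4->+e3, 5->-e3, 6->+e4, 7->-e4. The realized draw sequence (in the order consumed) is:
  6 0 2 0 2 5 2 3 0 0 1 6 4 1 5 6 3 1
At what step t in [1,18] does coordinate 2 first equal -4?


3

t=0: X=(-4, -5, 4, 6), d=6 → +e4, X_1=(-4, -5, 4, 7)
t=1: X=(-4, -5, 4, 7), d=0 → +e1, X_2=(-3, -5, 4, 7)
t=2: X=(-3, -5, 4, 7), d=2 → +e2, X_3=(-3, -4, 4, 7)
t=3: X=(-3, -4, 4, 7), d=0 → +e1, X_4=(-2, -4, 4, 7)
t=4: X=(-2, -4, 4, 7), d=2 → +e2, X_5=(-2, -3, 4, 7)
t=5: X=(-2, -3, 4, 7), d=5 → -e3, X_6=(-2, -3, 3, 7)
t=6: X=(-2, -3, 3, 7), d=2 → +e2, X_7=(-2, -2, 3, 7)
t=7: X=(-2, -2, 3, 7), d=3 → -e2, X_8=(-2, -3, 3, 7)
t=8: X=(-2, -3, 3, 7), d=0 → +e1, X_9=(-1, -3, 3, 7)
t=9: X=(-1, -3, 3, 7), d=0 → +e1, X_10=(0, -3, 3, 7)
t=10: X=(0, -3, 3, 7), d=1 → -e1, X_11=(-1, -3, 3, 7)
t=11: X=(-1, -3, 3, 7), d=6 → +e4, X_12=(-1, -3, 3, 8)
t=12: X=(-1, -3, 3, 8), d=4 → +e3, X_13=(-1, -3, 4, 8)
t=13: X=(-1, -3, 4, 8), d=1 → -e1, X_14=(-2, -3, 4, 8)
t=14: X=(-2, -3, 4, 8), d=5 → -e3, X_15=(-2, -3, 3, 8)
t=15: X=(-2, -3, 3, 8), d=6 → +e4, X_16=(-2, -3, 3, 9)
t=16: X=(-2, -3, 3, 9), d=3 → -e2, X_17=(-2, -4, 3, 9)
t=17: X=(-2, -4, 3, 9), d=1 → -e1, X_18=(-3, -4, 3, 9)


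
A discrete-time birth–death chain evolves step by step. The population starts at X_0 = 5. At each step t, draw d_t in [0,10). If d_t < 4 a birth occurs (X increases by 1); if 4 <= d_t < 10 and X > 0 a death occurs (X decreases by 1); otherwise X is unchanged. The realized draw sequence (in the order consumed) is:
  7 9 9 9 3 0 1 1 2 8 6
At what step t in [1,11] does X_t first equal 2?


t=0: X=5, d=7 → death, X_1=4
t=1: X=4, d=9 → death, X_2=3
t=2: X=3, d=9 → death, X_3=2
t=3: X=2, d=9 → death, X_4=1
t=4: X=1, d=3 → birth, X_5=2
t=5: X=2, d=0 → birth, X_6=3
t=6: X=3, d=1 → birth, X_7=4
t=7: X=4, d=1 → birth, X_8=5
t=8: X=5, d=2 → birth, X_9=6
t=9: X=6, d=8 → death, X_10=5
t=10: X=5, d=6 → death, X_11=4

3


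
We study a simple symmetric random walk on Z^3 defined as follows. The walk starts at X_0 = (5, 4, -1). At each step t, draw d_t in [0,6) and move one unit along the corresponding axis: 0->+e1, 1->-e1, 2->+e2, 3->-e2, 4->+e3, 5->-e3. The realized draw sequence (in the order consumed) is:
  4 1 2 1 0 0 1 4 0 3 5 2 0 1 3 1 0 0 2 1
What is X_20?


(5, 5, 0)

t=0: X=(5, 4, -1), d=4 → +e3, X_1=(5, 4, 0)
t=1: X=(5, 4, 0), d=1 → -e1, X_2=(4, 4, 0)
t=2: X=(4, 4, 0), d=2 → +e2, X_3=(4, 5, 0)
t=3: X=(4, 5, 0), d=1 → -e1, X_4=(3, 5, 0)
t=4: X=(3, 5, 0), d=0 → +e1, X_5=(4, 5, 0)
t=5: X=(4, 5, 0), d=0 → +e1, X_6=(5, 5, 0)
t=6: X=(5, 5, 0), d=1 → -e1, X_7=(4, 5, 0)
t=7: X=(4, 5, 0), d=4 → +e3, X_8=(4, 5, 1)
t=8: X=(4, 5, 1), d=0 → +e1, X_9=(5, 5, 1)
t=9: X=(5, 5, 1), d=3 → -e2, X_10=(5, 4, 1)
t=10: X=(5, 4, 1), d=5 → -e3, X_11=(5, 4, 0)
t=11: X=(5, 4, 0), d=2 → +e2, X_12=(5, 5, 0)
t=12: X=(5, 5, 0), d=0 → +e1, X_13=(6, 5, 0)
t=13: X=(6, 5, 0), d=1 → -e1, X_14=(5, 5, 0)
t=14: X=(5, 5, 0), d=3 → -e2, X_15=(5, 4, 0)
t=15: X=(5, 4, 0), d=1 → -e1, X_16=(4, 4, 0)
t=16: X=(4, 4, 0), d=0 → +e1, X_17=(5, 4, 0)
t=17: X=(5, 4, 0), d=0 → +e1, X_18=(6, 4, 0)
t=18: X=(6, 4, 0), d=2 → +e2, X_19=(6, 5, 0)
t=19: X=(6, 5, 0), d=1 → -e1, X_20=(5, 5, 0)


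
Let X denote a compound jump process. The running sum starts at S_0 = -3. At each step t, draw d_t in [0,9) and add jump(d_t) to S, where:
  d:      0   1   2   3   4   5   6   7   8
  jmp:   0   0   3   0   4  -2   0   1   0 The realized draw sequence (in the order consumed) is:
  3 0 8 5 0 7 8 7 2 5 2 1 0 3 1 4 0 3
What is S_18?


5

t=0: S=-3, d=3, jump=0, S_1=-3
t=1: S=-3, d=0, jump=0, S_2=-3
t=2: S=-3, d=8, jump=0, S_3=-3
t=3: S=-3, d=5, jump=-2, S_4=-5
t=4: S=-5, d=0, jump=0, S_5=-5
t=5: S=-5, d=7, jump=1, S_6=-4
t=6: S=-4, d=8, jump=0, S_7=-4
t=7: S=-4, d=7, jump=1, S_8=-3
t=8: S=-3, d=2, jump=3, S_9=0
t=9: S=0, d=5, jump=-2, S_10=-2
t=10: S=-2, d=2, jump=3, S_11=1
t=11: S=1, d=1, jump=0, S_12=1
t=12: S=1, d=0, jump=0, S_13=1
t=13: S=1, d=3, jump=0, S_14=1
t=14: S=1, d=1, jump=0, S_15=1
t=15: S=1, d=4, jump=4, S_16=5
t=16: S=5, d=0, jump=0, S_17=5
t=17: S=5, d=3, jump=0, S_18=5


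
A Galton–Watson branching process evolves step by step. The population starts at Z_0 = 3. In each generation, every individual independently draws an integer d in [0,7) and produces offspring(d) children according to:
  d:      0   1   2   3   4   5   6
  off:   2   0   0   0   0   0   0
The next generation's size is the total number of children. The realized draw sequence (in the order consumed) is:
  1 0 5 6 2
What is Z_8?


gen 0: Z_0=3, draws=[1, 0, 5], offspring=[0, 2, 0], Z_1=2
gen 1: Z_1=2, draws=[6, 2], offspring=[0, 0], Z_2=0
gen 2: Z_2=0, draws=[], offspring=[], Z_3=0
gen 3: Z_3=0, draws=[], offspring=[], Z_4=0
gen 4: Z_4=0, draws=[], offspring=[], Z_5=0
gen 5: Z_5=0, draws=[], offspring=[], Z_6=0
gen 6: Z_6=0, draws=[], offspring=[], Z_7=0
gen 7: Z_7=0, draws=[], offspring=[], Z_8=0

0


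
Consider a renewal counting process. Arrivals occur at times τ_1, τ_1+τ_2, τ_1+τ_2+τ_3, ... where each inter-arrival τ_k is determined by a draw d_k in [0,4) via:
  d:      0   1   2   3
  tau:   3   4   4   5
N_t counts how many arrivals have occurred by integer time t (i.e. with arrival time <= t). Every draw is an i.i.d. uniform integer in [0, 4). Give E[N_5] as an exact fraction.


Inter-arrival values over d=0..3: [3, 4, 4, 5]
Each d has probability 1/4, so the pmf of τ is: f(3) = 1/4, f(4) = 1/2, f(5) = 1/4
Renewal equation for m(n) = E[N_n]: condition on τ_1 = k (if k <= n, one arrival plus a fresh copy on the remaining n−k steps): m(n) = F(n) + Σ_{k<=n} f(k)·m(n−k), where F(n) = P(τ <= n) and m(0) = 0
m(1) = F(1) = 0
m(2) = F(2) = 0
m(3) = F(3) = 1/4
m(4) = F(4) = 3/4
m(5) = F(5) = 1
E[N_5] = m(5) = 1

1


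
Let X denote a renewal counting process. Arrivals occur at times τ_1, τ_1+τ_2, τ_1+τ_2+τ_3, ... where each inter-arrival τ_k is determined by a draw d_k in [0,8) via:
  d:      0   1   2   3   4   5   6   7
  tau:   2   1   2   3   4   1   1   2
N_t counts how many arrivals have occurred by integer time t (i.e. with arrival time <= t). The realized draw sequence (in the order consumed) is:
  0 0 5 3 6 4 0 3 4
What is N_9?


5

draw d_1=0: τ_1=2, arrival time A_1=2
draw d_2=0: τ_2=2, arrival time A_2=4
draw d_3=5: τ_3=1, arrival time A_3=5
draw d_4=3: τ_4=3, arrival time A_4=8
draw d_5=6: τ_5=1, arrival time A_5=9
draw d_6=4: τ_6=4, arrival time A_6=13
draw d_7=0: τ_7=2, arrival time A_7=15
draw d_8=3: τ_8=3, arrival time A_8=18
draw d_9=4: τ_9=4, arrival time A_9=22
N_t over t=0..9: 0:0 1:0 2:1 3:1 4:2 5:3 6:3 7:3 8:4 9:5


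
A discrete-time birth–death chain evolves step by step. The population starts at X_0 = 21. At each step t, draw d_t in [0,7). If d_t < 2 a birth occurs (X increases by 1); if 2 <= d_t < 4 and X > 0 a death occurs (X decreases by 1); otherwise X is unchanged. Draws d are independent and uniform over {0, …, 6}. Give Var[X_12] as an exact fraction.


X can drop by at most 1 per step and X_0 = 21 > T = 12, so X_t >= 21 − t >= 9 > 0 for every t <= 12: the floor at 0 (the 'and X > 0' condition) never binds. Hence X_12 = X_0 + Σ_{t<12} Y_t with i.i.d. increments Y_t = y(d_t) ∈ {+1, −1, 0}.
Outcome values over d=0..6: [1, 1, -1, -1, 0, 0, 0]
Σy = 0, Σy² = 4, M = 7
μ = 0/7 = 0,  σ² = 4/7 − (0)² = 4/7
Independent increments: Var[X_12] = 12·σ² = 12·(4/7) = 48/7

48/7


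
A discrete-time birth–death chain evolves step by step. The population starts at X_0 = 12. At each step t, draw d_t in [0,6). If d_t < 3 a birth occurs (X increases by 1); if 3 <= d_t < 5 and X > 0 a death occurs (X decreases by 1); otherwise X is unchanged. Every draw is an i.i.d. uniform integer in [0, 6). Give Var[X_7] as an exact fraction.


203/36

X can drop by at most 1 per step and X_0 = 12 > T = 7, so X_t >= 12 − t >= 5 > 0 for every t <= 7: the floor at 0 (the 'and X > 0' condition) never binds. Hence X_7 = X_0 + Σ_{t<7} Y_t with i.i.d. increments Y_t = y(d_t) ∈ {+1, −1, 0}.
Outcome values over d=0..5: [1, 1, 1, -1, -1, 0]
Σy = 1, Σy² = 5, M = 6
μ = 1/6 = 1/6,  σ² = 5/6 − (1/6)² = 29/36
Independent increments: Var[X_7] = 7·σ² = 7·(29/36) = 203/36


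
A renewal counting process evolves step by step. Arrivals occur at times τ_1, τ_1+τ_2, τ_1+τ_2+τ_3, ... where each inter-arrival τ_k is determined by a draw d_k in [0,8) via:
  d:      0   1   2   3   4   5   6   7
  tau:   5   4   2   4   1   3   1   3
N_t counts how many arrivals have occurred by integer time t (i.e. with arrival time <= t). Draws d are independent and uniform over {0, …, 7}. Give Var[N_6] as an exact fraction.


10980063/16777216

Inter-arrival values over d=0..7: [5, 4, 2, 4, 1, 3, 1, 3]
Each d has probability 1/8, so the pmf of τ is: f(1) = 1/4, f(2) = 1/8, f(3) = 1/4, f(4) = 1/4, f(5) = 1/8
Let p_n(j) = P(N_n = j), with p_0 = [1]. Condition on τ_1: p_n(0) = P(τ > n), and for j >= 1, p_n(j) = Σ_{k<=n} f(k)·p_{n−k}(j−1)
p_1 = [3/4, 1/4]  (j = 0..1)
p_2 = [5/8, 5/16, 1/16]  (j = 0..2)
p_3 = [3/8, 1/2, 7/64, 1/64]  (j = 0..3)
p_4 = [1/8, 39/64, 29/128, 9/256, 1/256]  (j = 0..4)
p_5 = [0, 35/64, 91/256, 11/128, 11/1024, 1/1024]  (j = 0..5)
p_6 = [0, 23/64, 229/512, 41/256, 61/2048, 13/4096, 1/4096]  (j = 0..6)
E[N_6] = Σ j·p_6(j) = 7663/4096;  E[N_6²] = Σ j²·p_6(j) = 17017/4096
Var[N_6] = 17017/4096 − (7663/4096)² = 10980063/16777216


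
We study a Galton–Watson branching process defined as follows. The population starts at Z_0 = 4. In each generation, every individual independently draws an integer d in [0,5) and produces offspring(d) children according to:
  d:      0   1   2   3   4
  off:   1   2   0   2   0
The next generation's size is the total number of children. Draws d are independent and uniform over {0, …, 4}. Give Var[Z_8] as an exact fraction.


128/5

Outcome values over d=0..4: [1, 2, 0, 2, 0]
Σy = 5, Σy² = 9, M = 5
μ = 5/5 = 1,  σ² = 9/5 − (1)² = 4/5
V_0 = 0, E_0 = 4
V_1 = 4/5·E_0 + (1)²·V_0 = 16/5;  E_1 = 4
V_2 = 4/5·E_1 + (1)²·V_1 = 32/5;  E_2 = 4
V_3 = 4/5·E_2 + (1)²·V_2 = 48/5;  E_3 = 4
V_4 = 4/5·E_3 + (1)²·V_3 = 64/5;  E_4 = 4
V_5 = 4/5·E_4 + (1)²·V_4 = 16;  E_5 = 4
V_6 = 4/5·E_5 + (1)²·V_5 = 96/5;  E_6 = 4
V_7 = 4/5·E_6 + (1)²·V_6 = 112/5;  E_7 = 4
V_8 = 4/5·E_7 + (1)²·V_7 = 128/5;  E_8 = 4


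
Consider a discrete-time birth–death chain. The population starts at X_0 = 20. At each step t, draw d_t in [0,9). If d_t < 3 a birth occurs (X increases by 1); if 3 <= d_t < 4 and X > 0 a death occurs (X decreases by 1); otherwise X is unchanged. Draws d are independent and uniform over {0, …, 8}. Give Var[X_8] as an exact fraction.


X can drop by at most 1 per step and X_0 = 20 > T = 8, so X_t >= 20 − t >= 12 > 0 for every t <= 8: the floor at 0 (the 'and X > 0' condition) never binds. Hence X_8 = X_0 + Σ_{t<8} Y_t with i.i.d. increments Y_t = y(d_t) ∈ {+1, −1, 0}.
Outcome values over d=0..8: [1, 1, 1, -1, 0, 0, 0, 0, 0]
Σy = 2, Σy² = 4, M = 9
μ = 2/9 = 2/9,  σ² = 4/9 − (2/9)² = 32/81
Independent increments: Var[X_8] = 8·σ² = 8·(32/81) = 256/81

256/81


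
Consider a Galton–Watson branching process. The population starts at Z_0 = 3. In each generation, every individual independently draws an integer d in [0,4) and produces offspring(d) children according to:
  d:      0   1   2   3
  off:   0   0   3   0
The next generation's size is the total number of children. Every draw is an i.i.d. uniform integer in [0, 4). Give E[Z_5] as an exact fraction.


729/1024

Outcome values over d=0..3: [0, 0, 3, 0]
Σy = 3, Σy² = 9, M = 4
μ = 3/4 = 3/4,  σ² = 9/4 − (3/4)² = 27/16
E[Z_0] = 3
E[Z_1] = 3/4·E[Z_0] = 9/4
E[Z_2] = 3/4·E[Z_1] = 27/16
E[Z_3] = 3/4·E[Z_2] = 81/64
E[Z_4] = 3/4·E[Z_3] = 243/256
E[Z_5] = 3/4·E[Z_4] = 729/1024


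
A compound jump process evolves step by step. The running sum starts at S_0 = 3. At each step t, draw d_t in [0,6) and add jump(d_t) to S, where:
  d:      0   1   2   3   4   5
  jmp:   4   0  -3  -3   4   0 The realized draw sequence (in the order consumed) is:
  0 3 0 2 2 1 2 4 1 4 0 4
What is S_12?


t=0: S=3, d=0, jump=4, S_1=7
t=1: S=7, d=3, jump=-3, S_2=4
t=2: S=4, d=0, jump=4, S_3=8
t=3: S=8, d=2, jump=-3, S_4=5
t=4: S=5, d=2, jump=-3, S_5=2
t=5: S=2, d=1, jump=0, S_6=2
t=6: S=2, d=2, jump=-3, S_7=-1
t=7: S=-1, d=4, jump=4, S_8=3
t=8: S=3, d=1, jump=0, S_9=3
t=9: S=3, d=4, jump=4, S_10=7
t=10: S=7, d=0, jump=4, S_11=11
t=11: S=11, d=4, jump=4, S_12=15

15


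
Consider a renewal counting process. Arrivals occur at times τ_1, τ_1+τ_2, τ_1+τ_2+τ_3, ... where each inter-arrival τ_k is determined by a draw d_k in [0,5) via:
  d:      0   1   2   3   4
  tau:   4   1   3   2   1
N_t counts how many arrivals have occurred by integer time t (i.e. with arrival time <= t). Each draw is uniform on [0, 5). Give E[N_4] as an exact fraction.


1066/625

Inter-arrival values over d=0..4: [4, 1, 3, 2, 1]
Each d has probability 1/5, so the pmf of τ is: f(1) = 2/5, f(2) = 1/5, f(3) = 1/5, f(4) = 1/5
Renewal equation for m(n) = E[N_n]: condition on τ_1 = k (if k <= n, one arrival plus a fresh copy on the remaining n−k steps): m(n) = F(n) + Σ_{k<=n} f(k)·m(n−k), where F(n) = P(τ <= n) and m(0) = 0
m(1) = F(1) = 2/5
m(2) = F(2) + f(1)·m(1) = 3/5 + 2/5·2/5 = 19/25
m(3) = F(3) + f(1)·m(2) + f(2)·m(1) = 4/5 + 2/5·19/25 + 1/5·2/5 = 148/125
m(4) = F(4) + f(1)·m(3) + f(2)·m(2) + f(3)·m(1) = 1 + 2/5·148/125 + 1/5·19/25 + 1/5·2/5 = 1066/625
E[N_4] = m(4) = 1066/625


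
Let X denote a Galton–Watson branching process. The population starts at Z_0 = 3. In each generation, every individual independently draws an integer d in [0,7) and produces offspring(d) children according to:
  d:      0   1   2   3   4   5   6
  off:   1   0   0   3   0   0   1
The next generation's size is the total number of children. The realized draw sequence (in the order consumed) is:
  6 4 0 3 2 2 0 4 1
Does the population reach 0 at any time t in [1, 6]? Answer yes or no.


gen 0: Z_0=3, draws=[6, 4, 0], offspring=[1, 0, 1], Z_1=2
gen 1: Z_1=2, draws=[3, 2], offspring=[3, 0], Z_2=3
gen 2: Z_2=3, draws=[2, 0, 4], offspring=[0, 1, 0], Z_3=1
gen 3: Z_3=1, draws=[1], offspring=[0], Z_4=0
gen 4: Z_4=0, draws=[], offspring=[], Z_5=0
gen 5: Z_5=0, draws=[], offspring=[], Z_6=0

yes


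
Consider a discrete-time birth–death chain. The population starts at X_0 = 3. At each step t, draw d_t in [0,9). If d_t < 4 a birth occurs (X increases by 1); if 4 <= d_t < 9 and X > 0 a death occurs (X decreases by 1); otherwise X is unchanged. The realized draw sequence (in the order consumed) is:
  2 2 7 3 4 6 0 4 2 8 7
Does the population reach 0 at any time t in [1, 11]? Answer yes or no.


no

t=0: X=3, d=2 → birth, X_1=4
t=1: X=4, d=2 → birth, X_2=5
t=2: X=5, d=7 → death, X_3=4
t=3: X=4, d=3 → birth, X_4=5
t=4: X=5, d=4 → death, X_5=4
t=5: X=4, d=6 → death, X_6=3
t=6: X=3, d=0 → birth, X_7=4
t=7: X=4, d=4 → death, X_8=3
t=8: X=3, d=2 → birth, X_9=4
t=9: X=4, d=8 → death, X_10=3
t=10: X=3, d=7 → death, X_11=2


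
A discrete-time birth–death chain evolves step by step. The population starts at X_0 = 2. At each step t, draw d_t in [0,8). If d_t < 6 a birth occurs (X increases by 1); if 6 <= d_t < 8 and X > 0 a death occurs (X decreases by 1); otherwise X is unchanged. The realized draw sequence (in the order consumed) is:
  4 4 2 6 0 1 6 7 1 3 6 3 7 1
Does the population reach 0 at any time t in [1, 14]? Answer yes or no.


no

t=0: X=2, d=4 → birth, X_1=3
t=1: X=3, d=4 → birth, X_2=4
t=2: X=4, d=2 → birth, X_3=5
t=3: X=5, d=6 → death, X_4=4
t=4: X=4, d=0 → birth, X_5=5
t=5: X=5, d=1 → birth, X_6=6
t=6: X=6, d=6 → death, X_7=5
t=7: X=5, d=7 → death, X_8=4
t=8: X=4, d=1 → birth, X_9=5
t=9: X=5, d=3 → birth, X_10=6
t=10: X=6, d=6 → death, X_11=5
t=11: X=5, d=3 → birth, X_12=6
t=12: X=6, d=7 → death, X_13=5
t=13: X=5, d=1 → birth, X_14=6


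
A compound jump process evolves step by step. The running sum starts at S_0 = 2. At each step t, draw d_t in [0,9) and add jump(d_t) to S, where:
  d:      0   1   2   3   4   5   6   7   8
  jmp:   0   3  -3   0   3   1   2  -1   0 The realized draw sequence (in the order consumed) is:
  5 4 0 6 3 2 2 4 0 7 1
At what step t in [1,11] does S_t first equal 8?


4

t=0: S=2, d=5, jump=1, S_1=3
t=1: S=3, d=4, jump=3, S_2=6
t=2: S=6, d=0, jump=0, S_3=6
t=3: S=6, d=6, jump=2, S_4=8
t=4: S=8, d=3, jump=0, S_5=8
t=5: S=8, d=2, jump=-3, S_6=5
t=6: S=5, d=2, jump=-3, S_7=2
t=7: S=2, d=4, jump=3, S_8=5
t=8: S=5, d=0, jump=0, S_9=5
t=9: S=5, d=7, jump=-1, S_10=4
t=10: S=4, d=1, jump=3, S_11=7


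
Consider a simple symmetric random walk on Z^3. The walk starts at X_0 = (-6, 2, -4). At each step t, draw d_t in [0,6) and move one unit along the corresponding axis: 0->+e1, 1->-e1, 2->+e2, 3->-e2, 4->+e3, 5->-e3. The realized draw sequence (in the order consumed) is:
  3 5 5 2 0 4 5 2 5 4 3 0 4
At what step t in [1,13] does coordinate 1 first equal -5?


t=0: X=(-6, 2, -4), d=3 → -e2, X_1=(-6, 1, -4)
t=1: X=(-6, 1, -4), d=5 → -e3, X_2=(-6, 1, -5)
t=2: X=(-6, 1, -5), d=5 → -e3, X_3=(-6, 1, -6)
t=3: X=(-6, 1, -6), d=2 → +e2, X_4=(-6, 2, -6)
t=4: X=(-6, 2, -6), d=0 → +e1, X_5=(-5, 2, -6)
t=5: X=(-5, 2, -6), d=4 → +e3, X_6=(-5, 2, -5)
t=6: X=(-5, 2, -5), d=5 → -e3, X_7=(-5, 2, -6)
t=7: X=(-5, 2, -6), d=2 → +e2, X_8=(-5, 3, -6)
t=8: X=(-5, 3, -6), d=5 → -e3, X_9=(-5, 3, -7)
t=9: X=(-5, 3, -7), d=4 → +e3, X_10=(-5, 3, -6)
t=10: X=(-5, 3, -6), d=3 → -e2, X_11=(-5, 2, -6)
t=11: X=(-5, 2, -6), d=0 → +e1, X_12=(-4, 2, -6)
t=12: X=(-4, 2, -6), d=4 → +e3, X_13=(-4, 2, -5)

5
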